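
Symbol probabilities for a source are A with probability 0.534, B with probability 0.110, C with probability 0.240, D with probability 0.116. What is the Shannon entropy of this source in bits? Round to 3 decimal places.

1.688 bits

H = −Σ pᵢ log₂ pᵢ.
−0.534·log₂(0.534) = 0.4833
−0.110·log₂(0.110) = 0.3503
−0.240·log₂(0.240) = 0.4941
−0.116·log₂(0.116) = 0.3605
Sum ≈ 1.6882 → 1.688 bits.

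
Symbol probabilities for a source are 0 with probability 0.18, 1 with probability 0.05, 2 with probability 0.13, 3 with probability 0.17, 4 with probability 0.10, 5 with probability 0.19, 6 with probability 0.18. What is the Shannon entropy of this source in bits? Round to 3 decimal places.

2.711 bits

H = −Σ pᵢ log₂ pᵢ.
−0.18·log₂(0.18) = 0.4453
−0.05·log₂(0.05) = 0.2161
−0.13·log₂(0.13) = 0.3826
−0.17·log₂(0.17) = 0.4346
−0.10·log₂(0.10) = 0.3322
−0.19·log₂(0.19) = 0.4552
−0.18·log₂(0.18) = 0.4453
Sum ≈ 2.7114 → 2.711 bits.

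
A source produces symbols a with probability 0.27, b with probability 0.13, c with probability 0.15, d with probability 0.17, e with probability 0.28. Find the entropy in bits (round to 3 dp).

H = −Σ pᵢ log₂ pᵢ.
−0.27·log₂(0.27) = 0.5100
−0.13·log₂(0.13) = 0.3826
−0.15·log₂(0.15) = 0.4105
−0.17·log₂(0.17) = 0.4346
−0.28·log₂(0.28) = 0.5142
Sum ≈ 2.2520 → 2.252 bits.

2.252 bits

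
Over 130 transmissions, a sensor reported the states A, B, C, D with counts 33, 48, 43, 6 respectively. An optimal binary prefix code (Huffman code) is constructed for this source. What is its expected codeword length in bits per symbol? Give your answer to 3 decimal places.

1.931 bits/symbol

Probabilities are the counts divided by 130.
Repeatedly combine the two least-probable nodes; the expected code length is the sum of the merged weights.
merge 3/65 + 33/130 → 3/10
merge 3/10 + 43/130 → 41/65
merge 24/65 + 41/65 → 1
L = 3/10 + 41/65 + 1 = 251/130 ≈ 1.931 bits/symbol.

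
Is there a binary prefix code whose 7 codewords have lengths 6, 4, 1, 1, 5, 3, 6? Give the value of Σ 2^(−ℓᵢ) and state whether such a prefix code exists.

1.25; no

With common denominator 2^6 = 64: Σ 2^(−ℓᵢ) = 1/64 + 4/64 + 32/64 + 32/64 + 2/64 + 8/64 + 1/64 = 80/64 = 1.25.
Kraft's inequality requires Σ ≤ 1; here Σ = 1.25 > 1, so no such prefix code exists.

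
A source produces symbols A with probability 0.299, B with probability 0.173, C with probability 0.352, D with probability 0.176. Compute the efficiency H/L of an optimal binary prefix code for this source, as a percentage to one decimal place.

96.6%

Entropy H = −Σ p log₂ p ≈ 1.9300 bits.
Huffman merges: 173/1000+22/125→349/1000; 299/1000+349/1000→81/125; 44/125+81/125→1. L = 1997/1000 ≈ 1.9970.
Efficiency = H/L = 1.9300/1.9970 = 96.6%.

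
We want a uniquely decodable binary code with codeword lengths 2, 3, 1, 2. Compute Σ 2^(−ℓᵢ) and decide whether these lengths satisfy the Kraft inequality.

With common denominator 2^3 = 8: Σ 2^(−ℓᵢ) = 2/8 + 1/8 + 4/8 + 2/8 = 9/8 = 1.125.
Kraft's inequality requires Σ ≤ 1; here Σ = 1.125 > 1, so no such prefix code exists.

1.125; no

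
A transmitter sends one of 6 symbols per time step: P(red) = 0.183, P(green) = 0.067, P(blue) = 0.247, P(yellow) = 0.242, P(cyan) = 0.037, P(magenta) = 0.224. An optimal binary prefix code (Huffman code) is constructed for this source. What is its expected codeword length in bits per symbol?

2.391 bits/symbol

Repeatedly combine the two least-probable nodes; the expected code length is the sum of the merged weights.
merge 37/1000 + 67/1000 → 13/125
merge 13/125 + 183/1000 → 287/1000
merge 28/125 + 121/500 → 233/500
merge 247/1000 + 287/1000 → 267/500
merge 233/500 + 267/500 → 1
L = 13/125 + 287/1000 + 233/500 + 267/500 + 1 = 2391/1000 = 2.391 bits/symbol.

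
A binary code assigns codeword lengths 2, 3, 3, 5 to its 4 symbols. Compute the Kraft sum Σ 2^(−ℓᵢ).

0.53125

With common denominator 2^5 = 32: Σ 2^(−ℓᵢ) = 8/32 + 4/32 + 4/32 + 1/32 = 17/32 = 0.53125.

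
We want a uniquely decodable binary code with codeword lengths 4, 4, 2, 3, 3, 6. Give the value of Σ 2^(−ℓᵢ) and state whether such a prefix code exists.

0.640625; yes

With common denominator 2^6 = 64: Σ 2^(−ℓᵢ) = 4/64 + 4/64 + 16/64 + 8/64 + 8/64 + 1/64 = 41/64 = 0.640625.
Kraft's inequality requires Σ ≤ 1; here Σ = 0.640625 ≤ 1, so such a prefix code exists.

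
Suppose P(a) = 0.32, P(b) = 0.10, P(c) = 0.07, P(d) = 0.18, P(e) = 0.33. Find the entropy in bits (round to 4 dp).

2.0999 bits

H = −Σ pᵢ log₂ pᵢ.
−0.32·log₂(0.32) = 0.5260
−0.10·log₂(0.10) = 0.3322
−0.07·log₂(0.07) = 0.2686
−0.18·log₂(0.18) = 0.4453
−0.33·log₂(0.33) = 0.5278
Sum ≈ 2.0999 → 2.0999 bits.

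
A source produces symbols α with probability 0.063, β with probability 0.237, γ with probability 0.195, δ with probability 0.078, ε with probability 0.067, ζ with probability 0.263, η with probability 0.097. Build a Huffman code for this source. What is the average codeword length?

Repeatedly combine the two least-probable nodes; the expected code length is the sum of the merged weights.
merge 63/1000 + 67/1000 → 13/100
merge 39/500 + 97/1000 → 7/40
merge 13/100 + 7/40 → 61/200
merge 39/200 + 237/1000 → 54/125
merge 263/1000 + 61/200 → 71/125
merge 54/125 + 71/125 → 1
L = 13/100 + 7/40 + 61/200 + 54/125 + 71/125 + 1 = 261/100 = 2.61 bits/symbol.

2.61 bits/symbol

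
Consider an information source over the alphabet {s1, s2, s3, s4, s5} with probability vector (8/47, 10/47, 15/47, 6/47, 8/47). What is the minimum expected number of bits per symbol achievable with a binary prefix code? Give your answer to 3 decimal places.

Repeatedly combine the two least-probable nodes; the expected code length is the sum of the merged weights.
merge 6/47 + 8/47 → 14/47
merge 8/47 + 10/47 → 18/47
merge 14/47 + 15/47 → 29/47
merge 18/47 + 29/47 → 1
L = 14/47 + 18/47 + 29/47 + 1 = 108/47 ≈ 2.298 bits/symbol.

2.298 bits/symbol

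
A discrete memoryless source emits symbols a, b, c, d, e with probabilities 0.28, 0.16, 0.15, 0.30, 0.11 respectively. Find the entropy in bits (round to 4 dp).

H = −Σ pᵢ log₂ pᵢ.
−0.28·log₂(0.28) = 0.5142
−0.16·log₂(0.16) = 0.4230
−0.15·log₂(0.15) = 0.4105
−0.30·log₂(0.30) = 0.5211
−0.11·log₂(0.11) = 0.3503
Sum ≈ 2.2192 → 2.2192 bits.

2.2192 bits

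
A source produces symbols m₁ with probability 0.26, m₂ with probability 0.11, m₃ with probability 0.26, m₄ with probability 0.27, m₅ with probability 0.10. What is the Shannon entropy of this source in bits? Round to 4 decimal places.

H = −Σ pᵢ log₂ pᵢ.
−0.26·log₂(0.26) = 0.5053
−0.11·log₂(0.11) = 0.3503
−0.26·log₂(0.26) = 0.5053
−0.27·log₂(0.27) = 0.5100
−0.10·log₂(0.10) = 0.3322
Sum ≈ 2.2031 → 2.2031 bits.

2.2031 bits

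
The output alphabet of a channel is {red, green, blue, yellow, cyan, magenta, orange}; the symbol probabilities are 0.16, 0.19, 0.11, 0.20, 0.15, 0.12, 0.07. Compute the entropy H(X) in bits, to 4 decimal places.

2.7391 bits

H = −Σ pᵢ log₂ pᵢ.
−0.16·log₂(0.16) = 0.4230
−0.19·log₂(0.19) = 0.4552
−0.11·log₂(0.11) = 0.3503
−0.20·log₂(0.20) = 0.4644
−0.15·log₂(0.15) = 0.4105
−0.12·log₂(0.12) = 0.3671
−0.07·log₂(0.07) = 0.2686
Sum ≈ 2.7391 → 2.7391 bits.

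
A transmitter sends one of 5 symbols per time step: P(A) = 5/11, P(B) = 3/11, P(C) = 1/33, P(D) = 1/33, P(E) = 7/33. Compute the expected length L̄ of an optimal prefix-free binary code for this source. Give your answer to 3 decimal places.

Repeatedly combine the two least-probable nodes; the expected code length is the sum of the merged weights.
merge 1/33 + 1/33 → 2/33
merge 2/33 + 7/33 → 3/11
merge 3/11 + 3/11 → 6/11
merge 5/11 + 6/11 → 1
L = 2/33 + 3/11 + 6/11 + 1 = 62/33 ≈ 1.879 bits/symbol.

1.879 bits/symbol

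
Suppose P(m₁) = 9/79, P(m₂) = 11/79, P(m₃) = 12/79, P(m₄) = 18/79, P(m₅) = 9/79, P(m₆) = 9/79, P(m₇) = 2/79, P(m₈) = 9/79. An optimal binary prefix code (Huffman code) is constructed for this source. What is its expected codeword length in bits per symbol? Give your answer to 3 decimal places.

Repeatedly combine the two least-probable nodes; the expected code length is the sum of the merged weights.
merge 2/79 + 9/79 → 11/79
merge 9/79 + 9/79 → 18/79
merge 9/79 + 11/79 → 20/79
merge 11/79 + 12/79 → 23/79
merge 18/79 + 18/79 → 36/79
merge 20/79 + 23/79 → 43/79
merge 36/79 + 43/79 → 1
L = 11/79 + 18/79 + 20/79 + 23/79 + 36/79 + 43/79 + 1 = 230/79 ≈ 2.911 bits/symbol.

2.911 bits/symbol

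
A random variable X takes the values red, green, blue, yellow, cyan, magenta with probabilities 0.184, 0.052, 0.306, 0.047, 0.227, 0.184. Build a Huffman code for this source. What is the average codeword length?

Repeatedly combine the two least-probable nodes; the expected code length is the sum of the merged weights.
merge 47/1000 + 13/250 → 99/1000
merge 99/1000 + 23/125 → 283/1000
merge 23/125 + 227/1000 → 411/1000
merge 283/1000 + 153/500 → 589/1000
merge 411/1000 + 589/1000 → 1
L = 99/1000 + 283/1000 + 411/1000 + 589/1000 + 1 = 1191/500 = 2.382 bits/symbol.

2.382 bits/symbol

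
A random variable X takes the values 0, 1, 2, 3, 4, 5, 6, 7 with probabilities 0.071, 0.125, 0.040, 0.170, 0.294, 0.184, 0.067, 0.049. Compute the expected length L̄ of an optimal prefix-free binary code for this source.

Repeatedly combine the two least-probable nodes; the expected code length is the sum of the merged weights.
merge 1/25 + 49/1000 → 89/1000
merge 67/1000 + 71/1000 → 69/500
merge 89/1000 + 1/8 → 107/500
merge 69/500 + 17/100 → 77/250
merge 23/125 + 107/500 → 199/500
merge 147/500 + 77/250 → 301/500
merge 199/500 + 301/500 → 1
L = 89/1000 + 69/500 + 107/500 + 77/250 + 199/500 + 301/500 + 1 = 2749/1000 = 2.749 bits/symbol.

2.749 bits/symbol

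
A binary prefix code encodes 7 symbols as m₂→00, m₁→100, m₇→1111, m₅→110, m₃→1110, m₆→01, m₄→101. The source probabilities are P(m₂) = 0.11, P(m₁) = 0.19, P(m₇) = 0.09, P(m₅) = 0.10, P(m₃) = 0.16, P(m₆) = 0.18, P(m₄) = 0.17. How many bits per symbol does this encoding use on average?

L̄ = Σ pᵢ·ℓᵢ = 0.11·2 + 0.19·3 + 0.09·4 + 0.10·3 + 0.16·4 + 0.18·2 + 0.17·3 = 2.96 bits/symbol.

2.96 bits/symbol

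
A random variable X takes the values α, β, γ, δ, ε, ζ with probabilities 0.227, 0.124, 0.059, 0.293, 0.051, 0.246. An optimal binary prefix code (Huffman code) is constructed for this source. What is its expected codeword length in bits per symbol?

2.344 bits/symbol

Repeatedly combine the two least-probable nodes; the expected code length is the sum of the merged weights.
merge 51/1000 + 59/1000 → 11/100
merge 11/100 + 31/250 → 117/500
merge 227/1000 + 117/500 → 461/1000
merge 123/500 + 293/1000 → 539/1000
merge 461/1000 + 539/1000 → 1
L = 11/100 + 117/500 + 461/1000 + 539/1000 + 1 = 293/125 = 2.344 bits/symbol.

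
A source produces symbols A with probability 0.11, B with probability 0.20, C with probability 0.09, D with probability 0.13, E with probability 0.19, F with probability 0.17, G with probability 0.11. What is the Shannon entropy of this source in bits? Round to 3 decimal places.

H = −Σ pᵢ log₂ pᵢ.
−0.11·log₂(0.11) = 0.3503
−0.20·log₂(0.20) = 0.4644
−0.09·log₂(0.09) = 0.3127
−0.13·log₂(0.13) = 0.3826
−0.19·log₂(0.19) = 0.4552
−0.17·log₂(0.17) = 0.4346
−0.11·log₂(0.11) = 0.3503
Sum ≈ 2.7501 → 2.750 bits.

2.750 bits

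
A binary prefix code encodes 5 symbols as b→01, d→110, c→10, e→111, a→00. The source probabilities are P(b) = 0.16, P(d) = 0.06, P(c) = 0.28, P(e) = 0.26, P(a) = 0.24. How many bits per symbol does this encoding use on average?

2.32 bits/symbol

L̄ = Σ pᵢ·ℓᵢ = 0.16·2 + 0.06·3 + 0.28·2 + 0.26·3 + 0.24·2 = 2.32 bits/symbol.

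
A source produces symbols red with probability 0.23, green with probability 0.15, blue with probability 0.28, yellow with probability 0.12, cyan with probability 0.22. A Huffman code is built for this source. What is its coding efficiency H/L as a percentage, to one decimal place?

99.6%

Entropy H = −Σ p log₂ p ≈ 2.2601 bits.
Huffman merges: 3/25+3/20→27/100; 11/50+23/100→9/20; 27/100+7/25→11/20; 9/20+11/20→1. L = 227/100 ≈ 2.2700.
Efficiency = H/L = 2.2601/2.2700 = 99.6%.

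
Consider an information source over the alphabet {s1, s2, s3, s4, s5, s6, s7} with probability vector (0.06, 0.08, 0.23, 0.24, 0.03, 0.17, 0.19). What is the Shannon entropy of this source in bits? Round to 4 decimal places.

H = −Σ pᵢ log₂ pᵢ.
−0.06·log₂(0.06) = 0.2435
−0.08·log₂(0.08) = 0.2915
−0.23·log₂(0.23) = 0.4877
−0.24·log₂(0.24) = 0.4941
−0.03·log₂(0.03) = 0.1518
−0.17·log₂(0.17) = 0.4346
−0.19·log₂(0.19) = 0.4552
Sum ≈ 2.5584 → 2.5584 bits.

2.5584 bits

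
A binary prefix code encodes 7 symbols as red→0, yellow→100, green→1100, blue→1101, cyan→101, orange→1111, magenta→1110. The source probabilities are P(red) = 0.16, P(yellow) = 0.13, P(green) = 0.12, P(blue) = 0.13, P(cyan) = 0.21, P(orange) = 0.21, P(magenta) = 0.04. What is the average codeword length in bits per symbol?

3.18 bits/symbol

L̄ = Σ pᵢ·ℓᵢ = 0.16·1 + 0.13·3 + 0.12·4 + 0.13·4 + 0.21·3 + 0.21·4 + 0.04·4 = 3.18 bits/symbol.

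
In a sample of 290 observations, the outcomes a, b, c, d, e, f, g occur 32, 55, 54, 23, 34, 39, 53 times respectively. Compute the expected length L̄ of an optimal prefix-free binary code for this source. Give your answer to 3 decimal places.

2.810 bits/symbol

Probabilities are the counts divided by 290.
Repeatedly combine the two least-probable nodes; the expected code length is the sum of the merged weights.
merge 23/290 + 16/145 → 11/58
merge 17/145 + 39/290 → 73/290
merge 53/290 + 27/145 → 107/290
merge 11/58 + 11/58 → 11/29
merge 73/290 + 107/290 → 18/29
merge 11/29 + 18/29 → 1
L = 11/58 + 73/290 + 107/290 + 11/29 + 18/29 + 1 = 163/58 ≈ 2.810 bits/symbol.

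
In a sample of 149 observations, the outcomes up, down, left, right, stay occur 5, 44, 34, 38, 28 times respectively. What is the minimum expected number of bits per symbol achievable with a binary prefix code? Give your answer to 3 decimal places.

Probabilities are the counts divided by 149.
Repeatedly combine the two least-probable nodes; the expected code length is the sum of the merged weights.
merge 5/149 + 28/149 → 33/149
merge 33/149 + 34/149 → 67/149
merge 38/149 + 44/149 → 82/149
merge 67/149 + 82/149 → 1
L = 33/149 + 67/149 + 82/149 + 1 = 331/149 ≈ 2.221 bits/symbol.

2.221 bits/symbol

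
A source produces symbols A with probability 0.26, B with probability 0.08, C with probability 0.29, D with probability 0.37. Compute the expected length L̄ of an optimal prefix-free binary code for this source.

1.97 bits/symbol

Repeatedly combine the two least-probable nodes; the expected code length is the sum of the merged weights.
merge 2/25 + 13/50 → 17/50
merge 29/100 + 17/50 → 63/100
merge 37/100 + 63/100 → 1
L = 17/50 + 63/100 + 1 = 197/100 = 1.97 bits/symbol.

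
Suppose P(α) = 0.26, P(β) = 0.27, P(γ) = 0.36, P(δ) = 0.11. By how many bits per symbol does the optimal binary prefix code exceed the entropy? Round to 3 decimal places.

Entropy H = −Σ p log₂ p ≈ 1.8962 bits.
Huffman merges: 11/100+13/50→37/100; 27/100+9/25→63/100; 37/100+63/100→1. L = 2 ≈ 2.0000.
L − H = 2.0000 − 1.8962 = 0.104 bits.

0.104 bits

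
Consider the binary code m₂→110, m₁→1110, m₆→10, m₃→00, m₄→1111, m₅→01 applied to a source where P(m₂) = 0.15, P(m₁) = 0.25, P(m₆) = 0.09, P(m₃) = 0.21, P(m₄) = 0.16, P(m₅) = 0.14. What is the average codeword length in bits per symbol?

2.97 bits/symbol

L̄ = Σ pᵢ·ℓᵢ = 0.15·3 + 0.25·4 + 0.09·2 + 0.21·2 + 0.16·4 + 0.14·2 = 2.97 bits/symbol.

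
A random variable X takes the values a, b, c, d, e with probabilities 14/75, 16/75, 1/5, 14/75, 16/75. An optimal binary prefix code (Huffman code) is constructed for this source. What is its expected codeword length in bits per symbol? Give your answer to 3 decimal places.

Repeatedly combine the two least-probable nodes; the expected code length is the sum of the merged weights.
merge 14/75 + 14/75 → 28/75
merge 1/5 + 16/75 → 31/75
merge 16/75 + 28/75 → 44/75
merge 31/75 + 44/75 → 1
L = 28/75 + 31/75 + 44/75 + 1 = 178/75 ≈ 2.373 bits/symbol.

2.373 bits/symbol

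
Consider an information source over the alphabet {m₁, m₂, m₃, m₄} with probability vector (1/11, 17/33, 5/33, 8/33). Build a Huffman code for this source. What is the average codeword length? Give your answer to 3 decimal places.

Repeatedly combine the two least-probable nodes; the expected code length is the sum of the merged weights.
merge 1/11 + 5/33 → 8/33
merge 8/33 + 8/33 → 16/33
merge 16/33 + 17/33 → 1
L = 8/33 + 16/33 + 1 = 19/11 ≈ 1.727 bits/symbol.

1.727 bits/symbol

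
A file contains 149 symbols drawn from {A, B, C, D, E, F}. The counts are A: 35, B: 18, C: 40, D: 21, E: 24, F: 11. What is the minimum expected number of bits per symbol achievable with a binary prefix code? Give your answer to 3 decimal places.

2.497 bits/symbol

Probabilities are the counts divided by 149.
Repeatedly combine the two least-probable nodes; the expected code length is the sum of the merged weights.
merge 11/149 + 18/149 → 29/149
merge 21/149 + 24/149 → 45/149
merge 29/149 + 35/149 → 64/149
merge 40/149 + 45/149 → 85/149
merge 64/149 + 85/149 → 1
L = 29/149 + 45/149 + 64/149 + 85/149 + 1 = 372/149 ≈ 2.497 bits/symbol.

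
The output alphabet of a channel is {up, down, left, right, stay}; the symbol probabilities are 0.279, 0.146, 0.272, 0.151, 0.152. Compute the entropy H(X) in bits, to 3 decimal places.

H = −Σ pᵢ log₂ pᵢ.
−0.279·log₂(0.279) = 0.5138
−0.146·log₂(0.146) = 0.4053
−0.272·log₂(0.272) = 0.5109
−0.151·log₂(0.151) = 0.4118
−0.152·log₂(0.152) = 0.4131
Sum ≈ 2.2550 → 2.255 bits.

2.255 bits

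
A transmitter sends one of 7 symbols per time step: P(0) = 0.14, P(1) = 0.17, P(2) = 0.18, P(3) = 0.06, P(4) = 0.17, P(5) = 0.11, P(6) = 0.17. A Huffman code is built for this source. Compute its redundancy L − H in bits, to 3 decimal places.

Entropy H = −Σ p log₂ p ≈ 2.7400 bits.
Huffman merges: 3/50+11/100→17/100; 7/50+17/100→31/100; 17/100+17/100→17/50; 17/100+9/50→7/20; 31/100+17/50→13/20; 7/20+13/20→1. L = 141/50 ≈ 2.8200.
L − H = 2.8200 − 2.7400 = 0.080 bits.

0.080 bits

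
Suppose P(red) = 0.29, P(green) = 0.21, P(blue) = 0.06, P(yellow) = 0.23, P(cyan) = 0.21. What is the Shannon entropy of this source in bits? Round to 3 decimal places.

H = −Σ pᵢ log₂ pᵢ.
−0.29·log₂(0.29) = 0.5179
−0.21·log₂(0.21) = 0.4728
−0.06·log₂(0.06) = 0.2435
−0.23·log₂(0.23) = 0.4877
−0.21·log₂(0.21) = 0.4728
Sum ≈ 2.1948 → 2.195 bits.

2.195 bits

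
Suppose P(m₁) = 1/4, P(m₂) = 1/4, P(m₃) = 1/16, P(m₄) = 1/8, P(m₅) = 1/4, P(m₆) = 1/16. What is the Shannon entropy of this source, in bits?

Each probability is a power of 1/2, so log₂(1/p) is an integer.
H = Σ p·log₂(1/p) = 1/4·2 + 1/4·2 + 1/16·4 + 1/8·3 + 1/4·2 + 1/16·4 = 2.375 bits.

2.375 bits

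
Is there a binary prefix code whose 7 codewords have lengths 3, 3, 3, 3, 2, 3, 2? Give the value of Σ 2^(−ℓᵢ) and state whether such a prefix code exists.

With common denominator 2^3 = 8: Σ 2^(−ℓᵢ) = 1/8 + 1/8 + 1/8 + 1/8 + 2/8 + 1/8 + 2/8 = 9/8 = 1.125.
Kraft's inequality requires Σ ≤ 1; here Σ = 1.125 > 1, so no such prefix code exists.

1.125; no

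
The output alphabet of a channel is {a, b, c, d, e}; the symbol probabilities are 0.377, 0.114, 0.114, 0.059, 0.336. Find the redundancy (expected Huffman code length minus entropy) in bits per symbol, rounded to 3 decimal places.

0.069 bits

Entropy H = −Σ p log₂ p ≈ 2.0145 bits.
Huffman merges: 59/1000+57/500→173/1000; 57/500+173/1000→287/1000; 287/1000+42/125→623/1000; 377/1000+623/1000→1. L = 2083/1000 ≈ 2.0830.
L − H = 2.0830 − 2.0145 = 0.069 bits.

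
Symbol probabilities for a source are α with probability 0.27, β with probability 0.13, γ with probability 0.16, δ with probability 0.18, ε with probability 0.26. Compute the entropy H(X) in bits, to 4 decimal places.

H = −Σ pᵢ log₂ pᵢ.
−0.27·log₂(0.27) = 0.5100
−0.13·log₂(0.13) = 0.3826
−0.16·log₂(0.16) = 0.4230
−0.18·log₂(0.18) = 0.4453
−0.26·log₂(0.26) = 0.5053
Sum ≈ 2.2663 → 2.2663 bits.

2.2663 bits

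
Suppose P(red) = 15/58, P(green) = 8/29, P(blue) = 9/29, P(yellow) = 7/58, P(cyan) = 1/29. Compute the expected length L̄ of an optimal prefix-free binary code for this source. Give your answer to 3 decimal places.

Repeatedly combine the two least-probable nodes; the expected code length is the sum of the merged weights.
merge 1/29 + 7/58 → 9/58
merge 9/58 + 15/58 → 12/29
merge 8/29 + 9/29 → 17/29
merge 12/29 + 17/29 → 1
L = 9/58 + 12/29 + 17/29 + 1 = 125/58 ≈ 2.155 bits/symbol.

2.155 bits/symbol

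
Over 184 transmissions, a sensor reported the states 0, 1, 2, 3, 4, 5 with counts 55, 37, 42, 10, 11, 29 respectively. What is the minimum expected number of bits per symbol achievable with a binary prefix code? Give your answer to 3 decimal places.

Probabilities are the counts divided by 184.
Repeatedly combine the two least-probable nodes; the expected code length is the sum of the merged weights.
merge 5/92 + 11/184 → 21/184
merge 21/184 + 29/184 → 25/92
merge 37/184 + 21/92 → 79/184
merge 25/92 + 55/184 → 105/184
merge 79/184 + 105/184 → 1
L = 21/184 + 25/92 + 79/184 + 105/184 + 1 = 439/184 ≈ 2.386 bits/symbol.

2.386 bits/symbol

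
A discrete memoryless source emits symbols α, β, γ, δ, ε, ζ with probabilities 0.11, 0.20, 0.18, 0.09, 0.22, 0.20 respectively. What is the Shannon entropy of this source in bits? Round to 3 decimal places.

2.518 bits

H = −Σ pᵢ log₂ pᵢ.
−0.11·log₂(0.11) = 0.3503
−0.20·log₂(0.20) = 0.4644
−0.18·log₂(0.18) = 0.4453
−0.09·log₂(0.09) = 0.3127
−0.22·log₂(0.22) = 0.4806
−0.20·log₂(0.20) = 0.4644
Sum ≈ 2.5176 → 2.518 bits.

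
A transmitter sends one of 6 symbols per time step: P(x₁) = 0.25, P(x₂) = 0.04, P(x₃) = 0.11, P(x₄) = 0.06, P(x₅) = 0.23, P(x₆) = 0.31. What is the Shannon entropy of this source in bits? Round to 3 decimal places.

2.291 bits

H = −Σ pᵢ log₂ pᵢ.
−0.25·log₂(0.25) = 0.5000
−0.04·log₂(0.04) = 0.1858
−0.11·log₂(0.11) = 0.3503
−0.06·log₂(0.06) = 0.2435
−0.23·log₂(0.23) = 0.4877
−0.31·log₂(0.31) = 0.5238
Sum ≈ 2.2910 → 2.291 bits.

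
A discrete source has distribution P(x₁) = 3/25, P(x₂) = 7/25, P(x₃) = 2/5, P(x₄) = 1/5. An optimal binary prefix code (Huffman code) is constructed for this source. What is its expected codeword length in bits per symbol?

1.92 bits/symbol

Repeatedly combine the two least-probable nodes; the expected code length is the sum of the merged weights.
merge 3/25 + 1/5 → 8/25
merge 7/25 + 8/25 → 3/5
merge 2/5 + 3/5 → 1
L = 8/25 + 3/5 + 1 = 48/25 = 1.92 bits/symbol.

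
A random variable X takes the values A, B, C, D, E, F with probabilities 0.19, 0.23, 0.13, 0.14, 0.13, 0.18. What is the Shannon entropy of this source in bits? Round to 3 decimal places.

H = −Σ pᵢ log₂ pᵢ.
−0.19·log₂(0.19) = 0.4552
−0.23·log₂(0.23) = 0.4877
−0.13·log₂(0.13) = 0.3826
−0.14·log₂(0.14) = 0.3971
−0.13·log₂(0.13) = 0.3826
−0.18·log₂(0.18) = 0.4453
Sum ≈ 2.5506 → 2.551 bits.

2.551 bits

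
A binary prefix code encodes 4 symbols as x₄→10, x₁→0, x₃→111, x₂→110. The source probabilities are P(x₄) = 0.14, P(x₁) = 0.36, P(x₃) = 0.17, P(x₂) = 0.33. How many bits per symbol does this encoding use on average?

L̄ = Σ pᵢ·ℓᵢ = 0.14·2 + 0.36·1 + 0.17·3 + 0.33·3 = 2.14 bits/symbol.

2.14 bits/symbol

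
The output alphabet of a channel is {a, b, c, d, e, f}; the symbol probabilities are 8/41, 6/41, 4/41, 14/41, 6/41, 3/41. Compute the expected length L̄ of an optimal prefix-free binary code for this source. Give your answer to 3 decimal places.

Repeatedly combine the two least-probable nodes; the expected code length is the sum of the merged weights.
merge 3/41 + 4/41 → 7/41
merge 6/41 + 6/41 → 12/41
merge 7/41 + 8/41 → 15/41
merge 12/41 + 14/41 → 26/41
merge 15/41 + 26/41 → 1
L = 7/41 + 12/41 + 15/41 + 26/41 + 1 = 101/41 ≈ 2.463 bits/symbol.

2.463 bits/symbol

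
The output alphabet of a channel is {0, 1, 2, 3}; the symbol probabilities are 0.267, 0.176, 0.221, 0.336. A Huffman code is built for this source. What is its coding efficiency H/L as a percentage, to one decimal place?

Entropy H = −Σ p log₂ p ≈ 1.9598 bits.
Huffman merges: 22/125+221/1000→397/1000; 267/1000+42/125→603/1000; 397/1000+603/1000→1. L = 2 ≈ 2.0000.
Efficiency = H/L = 1.9598/2.0000 = 98.0%.

98.0%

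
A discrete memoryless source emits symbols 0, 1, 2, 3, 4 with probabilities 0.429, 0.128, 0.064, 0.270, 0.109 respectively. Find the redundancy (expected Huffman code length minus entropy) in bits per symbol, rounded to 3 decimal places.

Entropy H = −Σ p log₂ p ≈ 2.0158 bits.
Huffman merges: 8/125+109/1000→173/1000; 16/125+173/1000→301/1000; 27/100+301/1000→571/1000; 429/1000+571/1000→1. L = 409/200 ≈ 2.0450.
L − H = 2.0450 − 2.0158 = 0.029 bits.

0.029 bits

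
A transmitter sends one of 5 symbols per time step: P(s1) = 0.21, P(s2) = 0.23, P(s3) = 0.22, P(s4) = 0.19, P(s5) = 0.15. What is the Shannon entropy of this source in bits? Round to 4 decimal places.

H = −Σ pᵢ log₂ pᵢ.
−0.21·log₂(0.21) = 0.4728
−0.23·log₂(0.23) = 0.4877
−0.22·log₂(0.22) = 0.4806
−0.19·log₂(0.19) = 0.4552
−0.15·log₂(0.15) = 0.4105
Sum ≈ 2.3068 → 2.3068 bits.

2.3068 bits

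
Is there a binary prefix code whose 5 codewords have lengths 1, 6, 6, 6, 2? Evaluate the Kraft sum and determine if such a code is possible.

0.796875; yes

With common denominator 2^6 = 64: Σ 2^(−ℓᵢ) = 32/64 + 1/64 + 1/64 + 1/64 + 16/64 = 51/64 = 0.796875.
Kraft's inequality requires Σ ≤ 1; here Σ = 0.796875 ≤ 1, so such a prefix code exists.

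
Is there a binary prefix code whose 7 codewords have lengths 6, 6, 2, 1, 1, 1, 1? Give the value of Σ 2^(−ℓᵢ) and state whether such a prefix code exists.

2.28125; no

With common denominator 2^6 = 64: Σ 2^(−ℓᵢ) = 1/64 + 1/64 + 16/64 + 32/64 + 32/64 + 32/64 + 32/64 = 146/64 = 2.28125.
Kraft's inequality requires Σ ≤ 1; here Σ = 2.28125 > 1, so no such prefix code exists.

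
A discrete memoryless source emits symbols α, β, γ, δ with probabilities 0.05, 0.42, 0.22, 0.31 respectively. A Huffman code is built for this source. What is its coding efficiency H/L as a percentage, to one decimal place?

94.4%

Entropy H = −Σ p log₂ p ≈ 1.7461 bits.
Huffman merges: 1/20+11/50→27/100; 27/100+31/100→29/50; 21/50+29/50→1. L = 37/20 ≈ 1.8500.
Efficiency = H/L = 1.7461/1.8500 = 94.4%.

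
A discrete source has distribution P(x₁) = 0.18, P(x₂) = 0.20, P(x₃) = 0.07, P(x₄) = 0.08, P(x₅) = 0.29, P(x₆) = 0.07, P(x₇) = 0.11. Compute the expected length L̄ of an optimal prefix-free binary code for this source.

2.65 bits/symbol

Repeatedly combine the two least-probable nodes; the expected code length is the sum of the merged weights.
merge 7/100 + 7/100 → 7/50
merge 2/25 + 11/100 → 19/100
merge 7/50 + 9/50 → 8/25
merge 19/100 + 1/5 → 39/100
merge 29/100 + 8/25 → 61/100
merge 39/100 + 61/100 → 1
L = 7/50 + 19/100 + 8/25 + 39/100 + 61/100 + 1 = 53/20 = 2.65 bits/symbol.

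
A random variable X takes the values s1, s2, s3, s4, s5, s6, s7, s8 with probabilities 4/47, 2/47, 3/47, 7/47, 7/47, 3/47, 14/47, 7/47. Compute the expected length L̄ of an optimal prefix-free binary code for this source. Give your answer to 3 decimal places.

Repeatedly combine the two least-probable nodes; the expected code length is the sum of the merged weights.
merge 2/47 + 3/47 → 5/47
merge 3/47 + 4/47 → 7/47
merge 5/47 + 7/47 → 12/47
merge 7/47 + 7/47 → 14/47
merge 7/47 + 12/47 → 19/47
merge 14/47 + 14/47 → 28/47
merge 19/47 + 28/47 → 1
L = 5/47 + 7/47 + 12/47 + 14/47 + 19/47 + 28/47 + 1 = 132/47 ≈ 2.809 bits/symbol.

2.809 bits/symbol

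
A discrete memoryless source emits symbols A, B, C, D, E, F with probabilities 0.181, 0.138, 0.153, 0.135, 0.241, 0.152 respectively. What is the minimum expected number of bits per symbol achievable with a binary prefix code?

2.578 bits/symbol

Repeatedly combine the two least-probable nodes; the expected code length is the sum of the merged weights.
merge 27/200 + 69/500 → 273/1000
merge 19/125 + 153/1000 → 61/200
merge 181/1000 + 241/1000 → 211/500
merge 273/1000 + 61/200 → 289/500
merge 211/500 + 289/500 → 1
L = 273/1000 + 61/200 + 211/500 + 289/500 + 1 = 1289/500 = 2.578 bits/symbol.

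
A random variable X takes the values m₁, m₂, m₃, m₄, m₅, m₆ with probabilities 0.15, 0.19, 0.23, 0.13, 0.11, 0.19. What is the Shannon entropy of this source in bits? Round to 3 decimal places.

H = −Σ pᵢ log₂ pᵢ.
−0.15·log₂(0.15) = 0.4105
−0.19·log₂(0.19) = 0.4552
−0.23·log₂(0.23) = 0.4877
−0.13·log₂(0.13) = 0.3826
−0.11·log₂(0.11) = 0.3503
−0.19·log₂(0.19) = 0.4552
Sum ≈ 2.5416 → 2.542 bits.

2.542 bits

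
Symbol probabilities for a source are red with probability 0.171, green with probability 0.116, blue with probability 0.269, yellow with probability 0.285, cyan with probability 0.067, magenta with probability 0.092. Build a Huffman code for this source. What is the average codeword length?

Repeatedly combine the two least-probable nodes; the expected code length is the sum of the merged weights.
merge 67/1000 + 23/250 → 159/1000
merge 29/250 + 159/1000 → 11/40
merge 171/1000 + 269/1000 → 11/25
merge 11/40 + 57/200 → 14/25
merge 11/25 + 14/25 → 1
L = 159/1000 + 11/40 + 11/25 + 14/25 + 1 = 1217/500 = 2.434 bits/symbol.

2.434 bits/symbol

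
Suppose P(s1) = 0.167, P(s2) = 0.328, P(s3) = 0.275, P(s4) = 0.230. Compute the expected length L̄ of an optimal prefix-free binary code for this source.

Repeatedly combine the two least-probable nodes; the expected code length is the sum of the merged weights.
merge 167/1000 + 23/100 → 397/1000
merge 11/40 + 41/125 → 603/1000
merge 397/1000 + 603/1000 → 1
L = 397/1000 + 603/1000 + 1 = 2 bits/symbol.

2 bits/symbol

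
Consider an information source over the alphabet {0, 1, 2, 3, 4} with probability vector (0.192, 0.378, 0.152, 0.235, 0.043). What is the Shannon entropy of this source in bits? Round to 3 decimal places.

H = −Σ pᵢ log₂ pᵢ.
−0.192·log₂(0.192) = 0.4571
−0.378·log₂(0.378) = 0.5305
−0.152·log₂(0.152) = 0.4131
−0.235·log₂(0.235) = 0.4910
−0.043·log₂(0.043) = 0.1952
Sum ≈ 2.0869 → 2.087 bits.

2.087 bits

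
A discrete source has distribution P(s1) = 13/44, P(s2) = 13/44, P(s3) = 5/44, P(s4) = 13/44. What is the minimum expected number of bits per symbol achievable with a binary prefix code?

2 bits/symbol

Repeatedly combine the two least-probable nodes; the expected code length is the sum of the merged weights.
merge 5/44 + 13/44 → 9/22
merge 13/44 + 13/44 → 13/22
merge 9/22 + 13/22 → 1
L = 9/22 + 13/22 + 1 = 2 bits/symbol.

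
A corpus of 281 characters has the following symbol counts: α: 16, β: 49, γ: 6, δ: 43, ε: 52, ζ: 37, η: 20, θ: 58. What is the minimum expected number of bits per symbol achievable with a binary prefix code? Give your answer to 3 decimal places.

Probabilities are the counts divided by 281.
Repeatedly combine the two least-probable nodes; the expected code length is the sum of the merged weights.
merge 6/281 + 16/281 → 22/281
merge 20/281 + 22/281 → 42/281
merge 37/281 + 42/281 → 79/281
merge 43/281 + 49/281 → 92/281
merge 52/281 + 58/281 → 110/281
merge 79/281 + 92/281 → 171/281
merge 110/281 + 171/281 → 1
L = 22/281 + 42/281 + 79/281 + 92/281 + 110/281 + 171/281 + 1 = 797/281 ≈ 2.836 bits/symbol.

2.836 bits/symbol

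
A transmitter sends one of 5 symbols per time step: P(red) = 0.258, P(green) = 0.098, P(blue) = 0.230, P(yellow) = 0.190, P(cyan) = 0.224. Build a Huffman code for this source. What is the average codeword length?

2.288 bits/symbol

Repeatedly combine the two least-probable nodes; the expected code length is the sum of the merged weights.
merge 49/500 + 19/100 → 36/125
merge 28/125 + 23/100 → 227/500
merge 129/500 + 36/125 → 273/500
merge 227/500 + 273/500 → 1
L = 36/125 + 227/500 + 273/500 + 1 = 286/125 = 2.288 bits/symbol.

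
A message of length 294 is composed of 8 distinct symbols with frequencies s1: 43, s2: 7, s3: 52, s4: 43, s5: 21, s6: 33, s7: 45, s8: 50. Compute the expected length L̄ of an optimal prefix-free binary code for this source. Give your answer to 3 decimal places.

Probabilities are the counts divided by 294.
Repeatedly combine the two least-probable nodes; the expected code length is the sum of the merged weights.
merge 1/42 + 1/14 → 2/21
merge 2/21 + 11/98 → 61/294
merge 43/294 + 43/294 → 43/147
merge 15/98 + 25/147 → 95/294
merge 26/147 + 61/294 → 113/294
merge 43/147 + 95/294 → 181/294
merge 113/294 + 181/294 → 1
L = 2/21 + 61/294 + 43/147 + 95/294 + 113/294 + 181/294 + 1 = 143/49 ≈ 2.918 bits/symbol.

2.918 bits/symbol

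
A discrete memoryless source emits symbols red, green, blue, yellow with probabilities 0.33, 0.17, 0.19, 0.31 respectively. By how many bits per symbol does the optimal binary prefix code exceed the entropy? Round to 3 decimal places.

0.059 bits

Entropy H = −Σ p log₂ p ≈ 1.9414 bits.
Huffman merges: 17/100+19/100→9/25; 31/100+33/100→16/25; 9/25+16/25→1. L = 2 ≈ 2.0000.
L − H = 2.0000 − 1.9414 = 0.059 bits.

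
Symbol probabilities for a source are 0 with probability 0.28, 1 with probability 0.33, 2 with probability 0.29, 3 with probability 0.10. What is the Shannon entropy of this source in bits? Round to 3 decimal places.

1.892 bits

H = −Σ pᵢ log₂ pᵢ.
−0.28·log₂(0.28) = 0.5142
−0.33·log₂(0.33) = 0.5278
−0.29·log₂(0.29) = 0.5179
−0.10·log₂(0.10) = 0.3322
Sum ≈ 1.8921 → 1.892 bits.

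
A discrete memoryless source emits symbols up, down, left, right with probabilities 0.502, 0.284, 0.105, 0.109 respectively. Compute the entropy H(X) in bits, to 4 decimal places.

1.7048 bits

H = −Σ pᵢ log₂ pᵢ.
−0.502·log₂(0.502) = 0.4991
−0.284·log₂(0.284) = 0.5158
−0.105·log₂(0.105) = 0.3414
−0.109·log₂(0.109) = 0.3485
Sum ≈ 1.7048 → 1.7048 bits.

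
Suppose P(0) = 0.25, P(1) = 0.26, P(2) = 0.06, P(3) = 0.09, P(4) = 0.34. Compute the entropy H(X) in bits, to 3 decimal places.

2.091 bits

H = −Σ pᵢ log₂ pᵢ.
−0.25·log₂(0.25) = 0.5000
−0.26·log₂(0.26) = 0.5053
−0.06·log₂(0.06) = 0.2435
−0.09·log₂(0.09) = 0.3127
−0.34·log₂(0.34) = 0.5292
Sum ≈ 2.0906 → 2.091 bits.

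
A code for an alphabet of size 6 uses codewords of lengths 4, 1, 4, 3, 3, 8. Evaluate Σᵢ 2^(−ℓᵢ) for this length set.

0.87890625

With common denominator 2^8 = 256: Σ 2^(−ℓᵢ) = 16/256 + 128/256 + 16/256 + 32/256 + 32/256 + 1/256 = 225/256 = 0.87890625.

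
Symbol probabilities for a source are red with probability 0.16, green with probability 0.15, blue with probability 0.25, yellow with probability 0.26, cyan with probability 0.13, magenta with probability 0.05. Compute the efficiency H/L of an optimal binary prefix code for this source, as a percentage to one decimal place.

97.9%

Entropy H = −Σ p log₂ p ≈ 2.4376 bits.
Huffman merges: 1/20+13/100→9/50; 3/20+4/25→31/100; 9/50+1/4→43/100; 13/50+31/100→57/100; 43/100+57/100→1. L = 249/100 ≈ 2.4900.
Efficiency = H/L = 2.4376/2.4900 = 97.9%.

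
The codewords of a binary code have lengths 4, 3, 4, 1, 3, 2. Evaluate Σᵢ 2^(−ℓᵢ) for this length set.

With common denominator 2^4 = 16: Σ 2^(−ℓᵢ) = 1/16 + 2/16 + 1/16 + 8/16 + 2/16 + 4/16 = 18/16 = 1.125.

1.125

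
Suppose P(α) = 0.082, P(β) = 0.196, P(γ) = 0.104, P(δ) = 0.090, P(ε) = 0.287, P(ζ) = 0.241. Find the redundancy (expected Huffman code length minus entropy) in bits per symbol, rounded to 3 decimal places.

0.027 bits

Entropy H = −Σ p log₂ p ≈ 2.4205 bits.
Huffman merges: 41/500+9/100→43/250; 13/125+43/250→69/250; 49/250+241/1000→437/1000; 69/250+287/1000→563/1000; 437/1000+563/1000→1. L = 306/125 ≈ 2.4480.
L − H = 2.4480 − 2.4205 = 0.027 bits.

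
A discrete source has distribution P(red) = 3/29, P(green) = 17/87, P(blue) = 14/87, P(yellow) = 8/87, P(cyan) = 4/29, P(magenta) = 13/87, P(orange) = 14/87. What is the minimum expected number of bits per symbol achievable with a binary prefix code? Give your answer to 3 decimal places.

Repeatedly combine the two least-probable nodes; the expected code length is the sum of the merged weights.
merge 8/87 + 3/29 → 17/87
merge 4/29 + 13/87 → 25/87
merge 14/87 + 14/87 → 28/87
merge 17/87 + 17/87 → 34/87
merge 25/87 + 28/87 → 53/87
merge 34/87 + 53/87 → 1
L = 17/87 + 25/87 + 28/87 + 34/87 + 53/87 + 1 = 244/87 ≈ 2.805 bits/symbol.

2.805 bits/symbol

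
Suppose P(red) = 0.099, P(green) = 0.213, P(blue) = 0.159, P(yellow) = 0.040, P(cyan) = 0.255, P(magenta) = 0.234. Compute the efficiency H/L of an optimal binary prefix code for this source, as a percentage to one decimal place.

Entropy H = −Σ p log₂ p ≈ 2.4061 bits.
Huffman merges: 1/25+99/1000→139/1000; 139/1000+159/1000→149/500; 213/1000+117/500→447/1000; 51/200+149/500→553/1000; 447/1000+553/1000→1. L = 2437/1000 ≈ 2.4370.
Efficiency = H/L = 2.4061/2.4370 = 98.7%.

98.7%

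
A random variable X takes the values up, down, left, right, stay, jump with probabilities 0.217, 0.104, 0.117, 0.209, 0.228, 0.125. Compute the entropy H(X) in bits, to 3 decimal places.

2.513 bits

H = −Σ pᵢ log₂ pᵢ.
−0.217·log₂(0.217) = 0.4783
−0.104·log₂(0.104) = 0.3396
−0.117·log₂(0.117) = 0.3622
−0.209·log₂(0.209) = 0.4720
−0.228·log₂(0.228) = 0.4863
−0.125·log₂(0.125) = 0.3750
Sum ≈ 2.5134 → 2.513 bits.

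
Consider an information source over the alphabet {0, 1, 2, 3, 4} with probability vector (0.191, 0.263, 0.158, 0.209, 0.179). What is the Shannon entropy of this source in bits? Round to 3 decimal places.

2.300 bits

H = −Σ pᵢ log₂ pᵢ.
−0.191·log₂(0.191) = 0.4562
−0.263·log₂(0.263) = 0.5068
−0.158·log₂(0.158) = 0.4206
−0.209·log₂(0.209) = 0.4720
−0.179·log₂(0.179) = 0.4443
Sum ≈ 2.2998 → 2.300 bits.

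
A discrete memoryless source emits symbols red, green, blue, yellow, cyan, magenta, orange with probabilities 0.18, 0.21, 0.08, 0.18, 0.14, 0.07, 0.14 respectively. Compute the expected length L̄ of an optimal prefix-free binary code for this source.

2.76 bits/symbol

Repeatedly combine the two least-probable nodes; the expected code length is the sum of the merged weights.
merge 7/100 + 2/25 → 3/20
merge 7/50 + 7/50 → 7/25
merge 3/20 + 9/50 → 33/100
merge 9/50 + 21/100 → 39/100
merge 7/25 + 33/100 → 61/100
merge 39/100 + 61/100 → 1
L = 3/20 + 7/25 + 33/100 + 39/100 + 61/100 + 1 = 69/25 = 2.76 bits/symbol.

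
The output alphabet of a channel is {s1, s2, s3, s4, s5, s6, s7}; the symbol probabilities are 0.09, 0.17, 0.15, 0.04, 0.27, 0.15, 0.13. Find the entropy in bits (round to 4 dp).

H = −Σ pᵢ log₂ pᵢ.
−0.09·log₂(0.09) = 0.3127
−0.17·log₂(0.17) = 0.4346
−0.15·log₂(0.15) = 0.4105
−0.04·log₂(0.04) = 0.1858
−0.27·log₂(0.27) = 0.5100
−0.15·log₂(0.15) = 0.4105
−0.13·log₂(0.13) = 0.3826
Sum ≈ 2.6468 → 2.6468 bits.

2.6468 bits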